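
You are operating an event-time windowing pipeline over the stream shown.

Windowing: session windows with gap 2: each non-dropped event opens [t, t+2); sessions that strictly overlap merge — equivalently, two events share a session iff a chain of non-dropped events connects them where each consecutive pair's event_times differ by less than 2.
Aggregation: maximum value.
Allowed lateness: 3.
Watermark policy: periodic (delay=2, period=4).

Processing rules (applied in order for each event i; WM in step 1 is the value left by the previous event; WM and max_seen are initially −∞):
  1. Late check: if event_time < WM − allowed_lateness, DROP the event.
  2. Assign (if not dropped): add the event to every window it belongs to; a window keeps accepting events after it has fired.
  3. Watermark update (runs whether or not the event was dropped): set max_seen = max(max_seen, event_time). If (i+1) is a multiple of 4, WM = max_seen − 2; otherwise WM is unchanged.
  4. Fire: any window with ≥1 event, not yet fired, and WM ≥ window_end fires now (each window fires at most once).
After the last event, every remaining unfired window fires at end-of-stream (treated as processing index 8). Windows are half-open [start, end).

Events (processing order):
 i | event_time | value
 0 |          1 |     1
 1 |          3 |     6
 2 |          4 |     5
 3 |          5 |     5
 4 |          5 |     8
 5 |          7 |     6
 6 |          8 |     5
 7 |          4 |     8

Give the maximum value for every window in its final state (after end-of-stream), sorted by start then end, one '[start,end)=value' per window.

[1,3)=1 [3,7)=8 [7,10)=6

i=0 t=1 v=1: → [1,3); WM=−∞
i=1 t=3 v=6: → [3,5); WM=−∞
i=2 t=4 v=5: → [3,6); WM=−∞
i=3 t=5 v=5: → [3,7); WM=3
i=4 t=5 v=8: → [3,7); WM=3
i=5 t=7 v=6: → [7,9); WM=3
i=6 t=8 v=5: → [7,10); WM=3
i=7 t=4 v=8: → [3,7); WM=6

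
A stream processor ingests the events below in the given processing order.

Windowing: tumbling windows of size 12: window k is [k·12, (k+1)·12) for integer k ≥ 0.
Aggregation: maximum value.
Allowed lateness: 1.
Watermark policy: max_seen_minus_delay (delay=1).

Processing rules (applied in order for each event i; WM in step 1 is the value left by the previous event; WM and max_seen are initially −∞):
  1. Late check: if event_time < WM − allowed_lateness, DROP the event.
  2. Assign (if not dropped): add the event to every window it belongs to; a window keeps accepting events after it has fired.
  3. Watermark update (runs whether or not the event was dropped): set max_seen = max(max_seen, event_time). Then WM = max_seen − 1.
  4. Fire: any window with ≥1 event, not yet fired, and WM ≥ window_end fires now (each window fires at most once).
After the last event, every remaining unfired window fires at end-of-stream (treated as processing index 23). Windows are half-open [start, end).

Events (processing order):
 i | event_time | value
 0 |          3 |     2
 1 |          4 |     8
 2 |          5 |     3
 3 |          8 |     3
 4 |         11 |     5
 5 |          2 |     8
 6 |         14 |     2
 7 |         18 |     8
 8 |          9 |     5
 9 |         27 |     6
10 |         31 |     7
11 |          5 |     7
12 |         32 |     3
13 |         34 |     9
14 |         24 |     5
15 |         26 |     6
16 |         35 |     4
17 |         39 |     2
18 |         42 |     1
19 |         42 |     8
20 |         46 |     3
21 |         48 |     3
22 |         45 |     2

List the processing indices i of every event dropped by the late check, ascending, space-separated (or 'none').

i=0 t=3 v=2: → [0,12); WM=2
i=1 t=4 v=8: → [0,12); WM=3
i=2 t=5 v=3: → [0,12); WM=4
i=3 t=8 v=3: → [0,12); WM=7
i=4 t=11 v=5: → [0,12); WM=10
i=5 t=2 v=8: DROP (t<10-1); WM=10
i=6 t=14 v=2: → [12,24); WM=13; [0,12) fires=8
i=7 t=18 v=8: → [12,24); WM=17
i=8 t=9 v=5: DROP (t<17-1); WM=17
i=9 t=27 v=6: → [24,36); WM=26; [12,24) fires=8
i=10 t=31 v=7: → [24,36); WM=30
i=11 t=5 v=7: DROP (t<30-1); WM=30
i=12 t=32 v=3: → [24,36); WM=31
i=13 t=34 v=9: → [24,36); WM=33
i=14 t=24 v=5: DROP (t<33-1); WM=33
i=15 t=26 v=6: DROP (t<33-1); WM=33
i=16 t=35 v=4: → [24,36); WM=34
i=17 t=39 v=2: → [36,48); WM=38; [24,36) fires=9
i=18 t=42 v=1: → [36,48); WM=41
i=19 t=42 v=8: → [36,48); WM=41
i=20 t=46 v=3: → [36,48); WM=45
i=21 t=48 v=3: → [48,60); WM=47
i=22 t=45 v=2: DROP (t<47-1); WM=47

5 8 11 14 15 22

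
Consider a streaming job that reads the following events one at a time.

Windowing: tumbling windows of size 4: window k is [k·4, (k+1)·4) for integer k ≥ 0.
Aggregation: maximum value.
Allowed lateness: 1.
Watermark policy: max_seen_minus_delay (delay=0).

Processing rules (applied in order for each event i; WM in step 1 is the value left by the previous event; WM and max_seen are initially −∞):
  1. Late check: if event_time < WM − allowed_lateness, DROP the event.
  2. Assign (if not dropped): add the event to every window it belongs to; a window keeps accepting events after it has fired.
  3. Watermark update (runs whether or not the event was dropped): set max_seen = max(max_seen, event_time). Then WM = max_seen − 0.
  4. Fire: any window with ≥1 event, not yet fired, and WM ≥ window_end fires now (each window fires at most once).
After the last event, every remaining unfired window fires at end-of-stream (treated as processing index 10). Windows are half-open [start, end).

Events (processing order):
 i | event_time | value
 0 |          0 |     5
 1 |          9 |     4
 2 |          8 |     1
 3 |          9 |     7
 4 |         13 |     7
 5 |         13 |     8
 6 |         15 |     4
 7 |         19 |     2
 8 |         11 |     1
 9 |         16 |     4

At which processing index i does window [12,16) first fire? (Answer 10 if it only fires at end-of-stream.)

i=0 t=0 v=5: → [0,4); WM=0
i=1 t=9 v=4: → [8,12); WM=9; [0,4) fires=5
i=2 t=8 v=1: → [8,12); WM=9
i=3 t=9 v=7: → [8,12); WM=9
i=4 t=13 v=7: → [12,16); WM=13; [8,12) fires=7
i=5 t=13 v=8: → [12,16); WM=13
i=6 t=15 v=4: → [12,16); WM=15
i=7 t=19 v=2: → [16,20); WM=19; [12,16) fires=8
i=8 t=11 v=1: DROP (t<19-1); WM=19
i=9 t=16 v=4: DROP (t<19-1); WM=19

7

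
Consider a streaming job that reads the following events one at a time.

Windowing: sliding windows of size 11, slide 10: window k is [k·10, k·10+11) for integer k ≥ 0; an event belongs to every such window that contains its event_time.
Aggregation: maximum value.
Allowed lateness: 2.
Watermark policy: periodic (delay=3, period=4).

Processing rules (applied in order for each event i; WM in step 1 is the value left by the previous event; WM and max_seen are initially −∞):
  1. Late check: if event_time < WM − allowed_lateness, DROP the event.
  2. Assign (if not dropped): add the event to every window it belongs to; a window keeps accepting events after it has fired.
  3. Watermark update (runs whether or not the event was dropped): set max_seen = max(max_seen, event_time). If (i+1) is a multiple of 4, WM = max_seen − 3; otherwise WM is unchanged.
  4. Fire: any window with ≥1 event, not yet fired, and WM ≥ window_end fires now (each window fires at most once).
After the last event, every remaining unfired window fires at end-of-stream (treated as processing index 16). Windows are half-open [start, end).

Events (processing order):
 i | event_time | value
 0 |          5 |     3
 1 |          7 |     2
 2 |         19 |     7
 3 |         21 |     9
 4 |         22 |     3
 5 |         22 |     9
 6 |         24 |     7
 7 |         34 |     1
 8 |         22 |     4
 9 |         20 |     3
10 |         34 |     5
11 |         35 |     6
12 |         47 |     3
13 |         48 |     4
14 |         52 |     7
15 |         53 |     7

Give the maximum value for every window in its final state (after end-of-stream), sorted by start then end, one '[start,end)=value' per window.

[0,11)=3 [10,21)=7 [20,31)=9 [30,41)=6 [40,51)=4 [50,61)=7

i=0 t=5 v=3: → [0,11); WM=−∞
i=1 t=7 v=2: → [0,11); WM=−∞
i=2 t=19 v=7: → [10,21); WM=−∞
i=3 t=21 v=9: → [20,31); WM=18; [0,11) fires=3
i=4 t=22 v=3: → [20,31); WM=18
i=5 t=22 v=9: → [20,31); WM=18
i=6 t=24 v=7: → [20,31); WM=18
i=7 t=34 v=1: → [30,41); WM=31; [10,21) fires=7 [20,31) fires=9
i=8 t=22 v=4: DROP (t<31-2); WM=31
i=9 t=20 v=3: DROP (t<31-2); WM=31
i=10 t=34 v=5: → [30,41); WM=31
i=11 t=35 v=6: → [30,41); WM=32
i=12 t=47 v=3: → [40,51); WM=32
i=13 t=48 v=4: → [40,51); WM=32
i=14 t=52 v=7: → [50,61); WM=32
i=15 t=53 v=7: → [50,61); WM=50; [30,41) fires=6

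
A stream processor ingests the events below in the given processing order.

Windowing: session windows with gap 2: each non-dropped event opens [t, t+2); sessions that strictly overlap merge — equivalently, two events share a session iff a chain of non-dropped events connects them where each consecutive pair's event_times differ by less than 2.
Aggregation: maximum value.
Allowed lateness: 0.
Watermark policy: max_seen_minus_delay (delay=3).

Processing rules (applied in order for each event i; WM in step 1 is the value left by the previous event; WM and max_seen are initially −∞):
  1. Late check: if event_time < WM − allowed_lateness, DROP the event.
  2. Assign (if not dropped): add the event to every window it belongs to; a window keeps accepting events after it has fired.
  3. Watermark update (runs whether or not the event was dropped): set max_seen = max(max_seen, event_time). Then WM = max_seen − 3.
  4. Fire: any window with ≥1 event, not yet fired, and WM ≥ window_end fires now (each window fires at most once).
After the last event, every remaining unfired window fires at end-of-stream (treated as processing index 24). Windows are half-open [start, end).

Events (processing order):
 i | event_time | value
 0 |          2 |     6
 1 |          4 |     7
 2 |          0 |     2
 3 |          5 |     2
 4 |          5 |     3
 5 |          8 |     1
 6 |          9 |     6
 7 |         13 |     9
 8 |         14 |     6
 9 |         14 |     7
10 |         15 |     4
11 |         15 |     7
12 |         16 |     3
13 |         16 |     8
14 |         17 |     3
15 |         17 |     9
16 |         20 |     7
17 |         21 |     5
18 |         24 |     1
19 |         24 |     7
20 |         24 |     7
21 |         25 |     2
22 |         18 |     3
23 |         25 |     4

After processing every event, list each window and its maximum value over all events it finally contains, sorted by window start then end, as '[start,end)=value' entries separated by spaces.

i=0 t=2 v=6: → [2,4); WM=-1
i=1 t=4 v=7: → [4,6); WM=1
i=2 t=0 v=2: DROP (t<1-0); WM=1
i=3 t=5 v=2: → [4,7); WM=2
i=4 t=5 v=3: → [4,7); WM=2
i=5 t=8 v=1: → [8,10); WM=5
i=6 t=9 v=6: → [8,11); WM=6
i=7 t=13 v=9: → [13,15); WM=10
i=8 t=14 v=6: → [13,16); WM=11
i=9 t=14 v=7: → [13,16); WM=11
i=10 t=15 v=4: → [13,17); WM=12
i=11 t=15 v=7: → [13,17); WM=12
i=12 t=16 v=3: → [13,18); WM=13
i=13 t=16 v=8: → [13,18); WM=13
i=14 t=17 v=3: → [13,19); WM=14
i=15 t=17 v=9: → [13,19); WM=14
i=16 t=20 v=7: → [20,22); WM=17
i=17 t=21 v=5: → [20,23); WM=18
i=18 t=24 v=1: → [24,26); WM=21
i=19 t=24 v=7: → [24,26); WM=21
i=20 t=24 v=7: → [24,26); WM=21
i=21 t=25 v=2: → [24,27); WM=22
i=22 t=18 v=3: DROP (t<22-0); WM=22
i=23 t=25 v=4: → [24,27); WM=22

[2,4)=6 [4,7)=7 [8,11)=6 [13,19)=9 [20,23)=7 [24,27)=7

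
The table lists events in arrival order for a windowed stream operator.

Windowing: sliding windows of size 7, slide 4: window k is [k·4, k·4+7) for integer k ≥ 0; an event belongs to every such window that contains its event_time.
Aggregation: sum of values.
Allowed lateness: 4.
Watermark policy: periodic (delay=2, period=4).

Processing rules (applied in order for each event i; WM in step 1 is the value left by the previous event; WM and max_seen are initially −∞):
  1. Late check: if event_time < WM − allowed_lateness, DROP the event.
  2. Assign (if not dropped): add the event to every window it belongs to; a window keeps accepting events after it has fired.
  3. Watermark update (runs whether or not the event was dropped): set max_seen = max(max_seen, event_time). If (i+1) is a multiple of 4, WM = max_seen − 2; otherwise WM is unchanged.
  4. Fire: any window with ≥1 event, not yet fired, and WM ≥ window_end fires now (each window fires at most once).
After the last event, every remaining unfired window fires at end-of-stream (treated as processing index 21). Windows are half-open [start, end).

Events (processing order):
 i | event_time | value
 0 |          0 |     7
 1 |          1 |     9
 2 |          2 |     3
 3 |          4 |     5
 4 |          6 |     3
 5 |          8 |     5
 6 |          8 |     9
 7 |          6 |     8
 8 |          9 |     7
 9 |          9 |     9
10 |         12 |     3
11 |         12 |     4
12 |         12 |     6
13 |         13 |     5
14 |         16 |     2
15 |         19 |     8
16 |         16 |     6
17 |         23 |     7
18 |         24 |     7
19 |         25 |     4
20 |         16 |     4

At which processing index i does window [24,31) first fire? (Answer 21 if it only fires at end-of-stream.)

i=0 t=0 v=7: → [0,7); WM=−∞
i=1 t=1 v=9: → [0,7); WM=−∞
i=2 t=2 v=3: → [0,7); WM=−∞
i=3 t=4 v=5: → [4,11),[0,7); WM=2
i=4 t=6 v=3: → [4,11),[0,7); WM=2
i=5 t=8 v=5: → [8,15),[4,11); WM=2
i=6 t=8 v=9: → [8,15),[4,11); WM=2
i=7 t=6 v=8: → [4,11),[0,7); WM=6
i=8 t=9 v=7: → [8,15),[4,11); WM=6
i=9 t=9 v=9: → [8,15),[4,11); WM=6
i=10 t=12 v=3: → [12,19),[8,15); WM=6
i=11 t=12 v=4: → [12,19),[8,15); WM=10; [0,7) fires=35
i=12 t=12 v=6: → [12,19),[8,15); WM=10
i=13 t=13 v=5: → [12,19),[8,15); WM=10
i=14 t=16 v=2: → [16,23),[12,19); WM=10
i=15 t=19 v=8: → [16,23); WM=17; [4,11) fires=46 [8,15) fires=48
i=16 t=16 v=6: → [16,23),[12,19); WM=17
i=17 t=23 v=7: → [20,27); WM=17
i=18 t=24 v=7: → [24,31),[20,27); WM=17
i=19 t=25 v=4: → [24,31),[20,27); WM=23; [12,19) fires=26 [16,23) fires=16
i=20 t=16 v=4: DROP (t<23-4); WM=23

21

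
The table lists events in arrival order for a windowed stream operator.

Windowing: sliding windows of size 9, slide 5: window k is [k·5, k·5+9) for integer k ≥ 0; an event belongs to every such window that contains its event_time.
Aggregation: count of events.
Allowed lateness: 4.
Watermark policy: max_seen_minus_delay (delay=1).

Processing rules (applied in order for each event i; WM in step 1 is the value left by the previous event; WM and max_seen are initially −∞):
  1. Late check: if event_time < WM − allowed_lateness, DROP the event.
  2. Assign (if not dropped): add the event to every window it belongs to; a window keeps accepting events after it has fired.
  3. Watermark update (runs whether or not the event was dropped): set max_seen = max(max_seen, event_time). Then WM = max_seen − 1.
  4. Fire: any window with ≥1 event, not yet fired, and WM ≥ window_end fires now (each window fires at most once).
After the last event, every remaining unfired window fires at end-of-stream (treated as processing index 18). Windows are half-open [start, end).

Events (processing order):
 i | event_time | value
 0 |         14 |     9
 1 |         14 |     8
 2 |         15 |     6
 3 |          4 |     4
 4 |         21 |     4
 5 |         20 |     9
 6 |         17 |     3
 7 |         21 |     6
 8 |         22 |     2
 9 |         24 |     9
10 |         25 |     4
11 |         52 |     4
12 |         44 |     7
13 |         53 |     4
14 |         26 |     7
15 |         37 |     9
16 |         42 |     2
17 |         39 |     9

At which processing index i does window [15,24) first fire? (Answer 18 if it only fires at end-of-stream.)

i=0 t=14 v=9: → [10,19); WM=13
i=1 t=14 v=8: → [10,19); WM=13
i=2 t=15 v=6: → [15,24),[10,19); WM=14
i=3 t=4 v=4: DROP (t<14-4); WM=14
i=4 t=21 v=4: → [20,29),[15,24); WM=20; [10,19) fires=3
i=5 t=20 v=9: → [20,29),[15,24); WM=20
i=6 t=17 v=3: → [15,24),[10,19); WM=20
i=7 t=21 v=6: → [20,29),[15,24); WM=20
i=8 t=22 v=2: → [20,29),[15,24); WM=21
i=9 t=24 v=9: → [20,29); WM=23
i=10 t=25 v=4: → [25,34),[20,29); WM=24; [15,24) fires=6
i=11 t=52 v=4: → [50,59),[45,54); WM=51; [20,29) fires=6 [25,34) fires=1
i=12 t=44 v=7: DROP (t<51-4); WM=51
i=13 t=53 v=4: → [50,59),[45,54); WM=52
i=14 t=26 v=7: DROP (t<52-4); WM=52
i=15 t=37 v=9: DROP (t<52-4); WM=52
i=16 t=42 v=2: DROP (t<52-4); WM=52
i=17 t=39 v=9: DROP (t<52-4); WM=52

10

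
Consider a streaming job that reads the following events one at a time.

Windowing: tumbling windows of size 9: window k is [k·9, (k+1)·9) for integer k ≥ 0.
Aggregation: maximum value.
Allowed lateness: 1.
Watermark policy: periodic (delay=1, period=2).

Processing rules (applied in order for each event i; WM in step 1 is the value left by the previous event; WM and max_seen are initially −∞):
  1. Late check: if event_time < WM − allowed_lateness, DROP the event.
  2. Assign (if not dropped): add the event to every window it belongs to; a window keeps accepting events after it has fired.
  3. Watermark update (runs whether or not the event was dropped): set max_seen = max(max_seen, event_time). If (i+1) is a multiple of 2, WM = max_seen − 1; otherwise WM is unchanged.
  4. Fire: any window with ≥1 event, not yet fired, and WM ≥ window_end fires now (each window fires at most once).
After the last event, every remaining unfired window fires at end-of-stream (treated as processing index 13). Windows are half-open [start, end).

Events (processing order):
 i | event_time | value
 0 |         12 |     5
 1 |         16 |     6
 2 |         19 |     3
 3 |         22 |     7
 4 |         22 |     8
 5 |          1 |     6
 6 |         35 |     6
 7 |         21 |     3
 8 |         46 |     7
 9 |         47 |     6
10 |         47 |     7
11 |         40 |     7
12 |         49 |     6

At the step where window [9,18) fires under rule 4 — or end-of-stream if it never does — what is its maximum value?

i=0 t=12 v=5: → [9,18); WM=−∞
i=1 t=16 v=6: → [9,18); WM=15
i=2 t=19 v=3: → [18,27); WM=15
i=3 t=22 v=7: → [18,27); WM=21; [9,18) fires=6
i=4 t=22 v=8: → [18,27); WM=21
i=5 t=1 v=6: DROP (t<21-1); WM=21
i=6 t=35 v=6: → [27,36); WM=21
i=7 t=21 v=3: → [18,27); WM=34; [18,27) fires=8
i=8 t=46 v=7: → [45,54); WM=34
i=9 t=47 v=6: → [45,54); WM=46; [27,36) fires=6
i=10 t=47 v=7: → [45,54); WM=46
i=11 t=40 v=7: DROP (t<46-1); WM=46
i=12 t=49 v=6: → [45,54); WM=46

6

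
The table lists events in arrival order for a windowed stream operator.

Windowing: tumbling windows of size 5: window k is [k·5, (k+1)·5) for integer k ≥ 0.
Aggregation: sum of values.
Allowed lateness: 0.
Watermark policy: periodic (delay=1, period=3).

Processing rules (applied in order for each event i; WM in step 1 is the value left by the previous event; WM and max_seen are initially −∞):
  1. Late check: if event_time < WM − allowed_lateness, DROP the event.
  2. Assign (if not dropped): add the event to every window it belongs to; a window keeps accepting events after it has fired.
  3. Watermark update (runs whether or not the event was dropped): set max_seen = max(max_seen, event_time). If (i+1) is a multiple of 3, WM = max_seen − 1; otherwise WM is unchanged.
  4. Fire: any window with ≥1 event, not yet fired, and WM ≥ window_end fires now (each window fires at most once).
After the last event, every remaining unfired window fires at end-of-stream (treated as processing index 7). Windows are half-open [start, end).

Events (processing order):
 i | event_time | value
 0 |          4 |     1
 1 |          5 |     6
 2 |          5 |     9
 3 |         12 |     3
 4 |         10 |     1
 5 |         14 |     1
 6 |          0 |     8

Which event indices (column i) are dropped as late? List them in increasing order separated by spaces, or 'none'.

i=0 t=4 v=1: → [0,5); WM=−∞
i=1 t=5 v=6: → [5,10); WM=−∞
i=2 t=5 v=9: → [5,10); WM=4
i=3 t=12 v=3: → [10,15); WM=4
i=4 t=10 v=1: → [10,15); WM=4
i=5 t=14 v=1: → [10,15); WM=13; [0,5) fires=1 [5,10) fires=15
i=6 t=0 v=8: DROP (t<13-0); WM=13

6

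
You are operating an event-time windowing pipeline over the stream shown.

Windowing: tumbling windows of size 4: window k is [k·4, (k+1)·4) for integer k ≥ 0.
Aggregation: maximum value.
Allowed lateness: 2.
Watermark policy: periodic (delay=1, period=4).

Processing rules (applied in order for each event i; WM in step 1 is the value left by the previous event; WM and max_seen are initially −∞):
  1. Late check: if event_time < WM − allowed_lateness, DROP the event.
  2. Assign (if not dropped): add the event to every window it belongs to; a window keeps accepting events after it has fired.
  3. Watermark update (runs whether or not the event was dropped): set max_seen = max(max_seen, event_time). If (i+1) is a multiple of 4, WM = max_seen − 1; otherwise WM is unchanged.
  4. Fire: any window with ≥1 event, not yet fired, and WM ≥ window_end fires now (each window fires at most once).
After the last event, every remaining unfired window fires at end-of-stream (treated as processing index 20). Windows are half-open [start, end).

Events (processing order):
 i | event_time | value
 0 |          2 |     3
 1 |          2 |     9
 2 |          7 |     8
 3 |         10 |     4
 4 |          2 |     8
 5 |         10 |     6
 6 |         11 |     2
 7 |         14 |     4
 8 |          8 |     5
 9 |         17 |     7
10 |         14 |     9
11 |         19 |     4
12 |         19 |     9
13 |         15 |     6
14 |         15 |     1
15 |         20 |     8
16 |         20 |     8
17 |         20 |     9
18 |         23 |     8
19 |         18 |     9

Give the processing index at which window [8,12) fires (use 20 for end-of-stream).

i=0 t=2 v=3: → [0,4); WM=−∞
i=1 t=2 v=9: → [0,4); WM=−∞
i=2 t=7 v=8: → [4,8); WM=−∞
i=3 t=10 v=4: → [8,12); WM=9; [0,4) fires=9 [4,8) fires=8
i=4 t=2 v=8: DROP (t<9-2); WM=9
i=5 t=10 v=6: → [8,12); WM=9
i=6 t=11 v=2: → [8,12); WM=9
i=7 t=14 v=4: → [12,16); WM=13; [8,12) fires=6
i=8 t=8 v=5: DROP (t<13-2); WM=13
i=9 t=17 v=7: → [16,20); WM=13
i=10 t=14 v=9: → [12,16); WM=13
i=11 t=19 v=4: → [16,20); WM=18; [12,16) fires=9
i=12 t=19 v=9: → [16,20); WM=18
i=13 t=15 v=6: DROP (t<18-2); WM=18
i=14 t=15 v=1: DROP (t<18-2); WM=18
i=15 t=20 v=8: → [20,24); WM=19
i=16 t=20 v=8: → [20,24); WM=19
i=17 t=20 v=9: → [20,24); WM=19
i=18 t=23 v=8: → [20,24); WM=19
i=19 t=18 v=9: → [16,20); WM=22; [16,20) fires=9

7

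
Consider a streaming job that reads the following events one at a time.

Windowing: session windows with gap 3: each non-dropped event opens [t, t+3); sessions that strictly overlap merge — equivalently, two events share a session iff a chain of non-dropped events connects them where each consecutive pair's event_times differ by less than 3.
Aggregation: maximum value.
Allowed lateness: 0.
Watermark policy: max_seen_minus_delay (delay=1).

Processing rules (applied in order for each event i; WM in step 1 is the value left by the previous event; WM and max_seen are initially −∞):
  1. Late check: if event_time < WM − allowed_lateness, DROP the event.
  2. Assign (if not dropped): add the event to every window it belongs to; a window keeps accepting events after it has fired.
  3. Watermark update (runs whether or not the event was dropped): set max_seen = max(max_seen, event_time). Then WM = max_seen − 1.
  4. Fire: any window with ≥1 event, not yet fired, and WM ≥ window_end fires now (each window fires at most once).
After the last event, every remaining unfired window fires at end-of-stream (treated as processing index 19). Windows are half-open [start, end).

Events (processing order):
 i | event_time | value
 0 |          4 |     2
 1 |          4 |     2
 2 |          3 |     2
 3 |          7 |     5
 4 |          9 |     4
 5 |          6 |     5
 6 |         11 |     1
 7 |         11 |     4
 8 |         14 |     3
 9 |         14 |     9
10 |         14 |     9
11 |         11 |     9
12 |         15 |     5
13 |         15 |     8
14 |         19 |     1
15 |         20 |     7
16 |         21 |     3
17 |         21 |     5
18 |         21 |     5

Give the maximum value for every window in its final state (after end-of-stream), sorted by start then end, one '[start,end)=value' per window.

[3,7)=2 [7,14)=5 [14,18)=9 [19,24)=7

i=0 t=4 v=2: → [4,7); WM=3
i=1 t=4 v=2: → [4,7); WM=3
i=2 t=3 v=2: → [3,7); WM=3
i=3 t=7 v=5: → [7,10); WM=6
i=4 t=9 v=4: → [7,12); WM=8
i=5 t=6 v=5: DROP (t<8-0); WM=8
i=6 t=11 v=1: → [7,14); WM=10
i=7 t=11 v=4: → [7,14); WM=10
i=8 t=14 v=3: → [14,17); WM=13
i=9 t=14 v=9: → [14,17); WM=13
i=10 t=14 v=9: → [14,17); WM=13
i=11 t=11 v=9: DROP (t<13-0); WM=13
i=12 t=15 v=5: → [14,18); WM=14
i=13 t=15 v=8: → [14,18); WM=14
i=14 t=19 v=1: → [19,22); WM=18
i=15 t=20 v=7: → [19,23); WM=19
i=16 t=21 v=3: → [19,24); WM=20
i=17 t=21 v=5: → [19,24); WM=20
i=18 t=21 v=5: → [19,24); WM=20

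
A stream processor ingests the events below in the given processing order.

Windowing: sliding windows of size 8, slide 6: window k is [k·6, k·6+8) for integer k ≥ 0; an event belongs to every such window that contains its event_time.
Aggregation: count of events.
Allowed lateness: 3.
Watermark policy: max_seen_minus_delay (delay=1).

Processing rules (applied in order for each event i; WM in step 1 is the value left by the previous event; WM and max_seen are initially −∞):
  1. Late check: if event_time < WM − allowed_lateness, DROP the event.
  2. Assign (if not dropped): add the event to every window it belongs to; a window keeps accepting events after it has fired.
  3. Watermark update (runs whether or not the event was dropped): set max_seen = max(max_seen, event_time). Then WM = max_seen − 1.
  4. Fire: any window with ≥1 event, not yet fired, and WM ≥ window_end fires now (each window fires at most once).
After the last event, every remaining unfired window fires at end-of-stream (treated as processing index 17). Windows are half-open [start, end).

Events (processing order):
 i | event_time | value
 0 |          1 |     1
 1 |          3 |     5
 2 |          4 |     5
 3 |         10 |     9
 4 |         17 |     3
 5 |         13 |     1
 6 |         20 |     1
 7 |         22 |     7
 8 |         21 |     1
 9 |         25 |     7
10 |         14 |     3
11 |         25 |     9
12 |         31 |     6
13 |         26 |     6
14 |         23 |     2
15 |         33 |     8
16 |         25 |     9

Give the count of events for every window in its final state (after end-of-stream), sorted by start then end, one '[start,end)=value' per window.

i=0 t=1 v=1: → [0,8); WM=0
i=1 t=3 v=5: → [0,8); WM=2
i=2 t=4 v=5: → [0,8); WM=3
i=3 t=10 v=9: → [6,14); WM=9; [0,8) fires=3
i=4 t=17 v=3: → [12,20); WM=16; [6,14) fires=1
i=5 t=13 v=1: → [12,20),[6,14); WM=16
i=6 t=20 v=1: → [18,26); WM=19
i=7 t=22 v=7: → [18,26); WM=21; [12,20) fires=2
i=8 t=21 v=1: → [18,26); WM=21
i=9 t=25 v=7: → [24,32),[18,26); WM=24
i=10 t=14 v=3: DROP (t<24-3); WM=24
i=11 t=25 v=9: → [24,32),[18,26); WM=24
i=12 t=31 v=6: → [30,38),[24,32); WM=30; [18,26) fires=5
i=13 t=26 v=6: DROP (t<30-3); WM=30
i=14 t=23 v=2: DROP (t<30-3); WM=30
i=15 t=33 v=8: → [30,38); WM=32; [24,32) fires=3
i=16 t=25 v=9: DROP (t<32-3); WM=32

[0,8)=3 [6,14)=2 [12,20)=2 [18,26)=5 [24,32)=3 [30,38)=2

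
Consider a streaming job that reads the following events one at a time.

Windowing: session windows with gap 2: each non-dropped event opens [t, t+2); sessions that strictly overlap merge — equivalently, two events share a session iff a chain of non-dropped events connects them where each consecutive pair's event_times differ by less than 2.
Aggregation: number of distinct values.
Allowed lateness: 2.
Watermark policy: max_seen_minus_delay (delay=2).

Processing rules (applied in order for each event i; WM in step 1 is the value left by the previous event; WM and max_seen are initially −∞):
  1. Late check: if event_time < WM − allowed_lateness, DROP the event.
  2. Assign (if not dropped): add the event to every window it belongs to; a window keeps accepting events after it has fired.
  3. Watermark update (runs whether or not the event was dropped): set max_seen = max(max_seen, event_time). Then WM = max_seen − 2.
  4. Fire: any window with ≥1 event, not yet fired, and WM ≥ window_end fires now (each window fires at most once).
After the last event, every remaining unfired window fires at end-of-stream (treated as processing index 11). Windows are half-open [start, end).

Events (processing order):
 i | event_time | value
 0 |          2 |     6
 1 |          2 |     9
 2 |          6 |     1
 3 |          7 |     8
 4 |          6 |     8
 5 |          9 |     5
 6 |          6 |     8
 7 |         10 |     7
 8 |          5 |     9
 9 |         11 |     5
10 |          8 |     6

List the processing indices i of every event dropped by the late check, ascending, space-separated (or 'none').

8

i=0 t=2 v=6: → [2,4); WM=0
i=1 t=2 v=9: → [2,4); WM=0
i=2 t=6 v=1: → [6,8); WM=4
i=3 t=7 v=8: → [6,9); WM=5
i=4 t=6 v=8: → [6,9); WM=5
i=5 t=9 v=5: → [9,11); WM=7
i=6 t=6 v=8: → [6,9); WM=7
i=7 t=10 v=7: → [9,12); WM=8
i=8 t=5 v=9: DROP (t<8-2); WM=8
i=9 t=11 v=5: → [9,13); WM=9
i=10 t=8 v=6: → [6,13); WM=9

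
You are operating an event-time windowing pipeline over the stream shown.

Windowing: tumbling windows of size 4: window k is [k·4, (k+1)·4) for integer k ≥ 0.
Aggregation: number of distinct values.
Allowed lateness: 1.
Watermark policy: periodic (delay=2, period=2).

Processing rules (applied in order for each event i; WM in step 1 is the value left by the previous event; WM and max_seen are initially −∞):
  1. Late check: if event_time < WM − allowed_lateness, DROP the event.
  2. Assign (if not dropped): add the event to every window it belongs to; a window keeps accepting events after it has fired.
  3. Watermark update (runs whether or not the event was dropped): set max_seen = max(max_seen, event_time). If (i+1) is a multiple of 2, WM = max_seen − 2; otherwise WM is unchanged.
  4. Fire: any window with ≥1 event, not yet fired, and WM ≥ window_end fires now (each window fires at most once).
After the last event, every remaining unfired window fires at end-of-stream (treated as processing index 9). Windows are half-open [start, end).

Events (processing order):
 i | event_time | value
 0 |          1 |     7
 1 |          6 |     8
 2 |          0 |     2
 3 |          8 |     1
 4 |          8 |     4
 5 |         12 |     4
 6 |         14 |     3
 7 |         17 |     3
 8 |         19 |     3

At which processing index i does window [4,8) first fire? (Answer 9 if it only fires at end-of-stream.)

i=0 t=1 v=7: → [0,4); WM=−∞
i=1 t=6 v=8: → [4,8); WM=4; [0,4) fires=1
i=2 t=0 v=2: DROP (t<4-1); WM=4
i=3 t=8 v=1: → [8,12); WM=6
i=4 t=8 v=4: → [8,12); WM=6
i=5 t=12 v=4: → [12,16); WM=10; [4,8) fires=1
i=6 t=14 v=3: → [12,16); WM=10
i=7 t=17 v=3: → [16,20); WM=15; [8,12) fires=2
i=8 t=19 v=3: → [16,20); WM=15

5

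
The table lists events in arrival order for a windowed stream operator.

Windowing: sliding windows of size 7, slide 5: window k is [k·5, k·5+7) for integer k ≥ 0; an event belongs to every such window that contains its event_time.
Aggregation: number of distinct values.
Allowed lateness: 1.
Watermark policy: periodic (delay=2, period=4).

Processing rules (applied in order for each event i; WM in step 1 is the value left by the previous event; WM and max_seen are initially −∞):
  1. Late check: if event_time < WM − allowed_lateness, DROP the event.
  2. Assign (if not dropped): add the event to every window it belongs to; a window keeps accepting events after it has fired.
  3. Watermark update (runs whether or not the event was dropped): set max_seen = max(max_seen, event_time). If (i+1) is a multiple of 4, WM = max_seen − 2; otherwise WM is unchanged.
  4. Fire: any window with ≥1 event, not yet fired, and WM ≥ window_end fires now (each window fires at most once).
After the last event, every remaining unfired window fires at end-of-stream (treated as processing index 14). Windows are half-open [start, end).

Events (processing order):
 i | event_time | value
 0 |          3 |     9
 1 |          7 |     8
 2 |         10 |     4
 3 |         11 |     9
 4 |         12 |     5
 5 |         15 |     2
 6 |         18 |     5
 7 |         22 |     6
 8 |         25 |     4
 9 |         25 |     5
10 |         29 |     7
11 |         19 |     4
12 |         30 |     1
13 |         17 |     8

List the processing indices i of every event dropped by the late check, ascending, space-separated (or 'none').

i=0 t=3 v=9: → [0,7); WM=−∞
i=1 t=7 v=8: → [5,12); WM=−∞
i=2 t=10 v=4: → [10,17),[5,12); WM=−∞
i=3 t=11 v=9: → [10,17),[5,12); WM=9; [0,7) fires=1
i=4 t=12 v=5: → [10,17); WM=9
i=5 t=15 v=2: → [15,22),[10,17); WM=9
i=6 t=18 v=5: → [15,22); WM=9
i=7 t=22 v=6: → [20,27); WM=20; [5,12) fires=3 [10,17) fires=4
i=8 t=25 v=4: → [25,32),[20,27); WM=20
i=9 t=25 v=5: → [25,32),[20,27); WM=20
i=10 t=29 v=7: → [25,32); WM=20
i=11 t=19 v=4: → [15,22); WM=27; [15,22) fires=3 [20,27) fires=3
i=12 t=30 v=1: → [30,37),[25,32); WM=27
i=13 t=17 v=8: DROP (t<27-1); WM=27

13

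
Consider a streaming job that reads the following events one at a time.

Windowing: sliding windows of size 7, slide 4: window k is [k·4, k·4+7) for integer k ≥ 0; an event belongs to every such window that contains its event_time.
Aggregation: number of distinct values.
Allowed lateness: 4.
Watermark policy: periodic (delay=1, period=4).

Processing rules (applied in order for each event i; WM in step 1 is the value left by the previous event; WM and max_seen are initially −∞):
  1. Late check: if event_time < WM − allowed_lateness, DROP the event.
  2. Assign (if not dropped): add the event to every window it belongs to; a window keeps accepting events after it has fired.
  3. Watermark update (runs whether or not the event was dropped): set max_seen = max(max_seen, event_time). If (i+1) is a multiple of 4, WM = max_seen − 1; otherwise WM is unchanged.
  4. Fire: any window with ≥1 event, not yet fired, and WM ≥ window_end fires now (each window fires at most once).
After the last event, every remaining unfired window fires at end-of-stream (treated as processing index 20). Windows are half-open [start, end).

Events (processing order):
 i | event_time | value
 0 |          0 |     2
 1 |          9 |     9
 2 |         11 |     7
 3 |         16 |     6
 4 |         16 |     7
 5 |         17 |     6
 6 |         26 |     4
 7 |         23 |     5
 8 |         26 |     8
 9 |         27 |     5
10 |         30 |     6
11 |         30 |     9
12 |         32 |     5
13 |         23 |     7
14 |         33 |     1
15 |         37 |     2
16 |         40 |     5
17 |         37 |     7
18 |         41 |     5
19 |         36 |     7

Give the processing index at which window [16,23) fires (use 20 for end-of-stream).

i=0 t=0 v=2: → [0,7); WM=−∞
i=1 t=9 v=9: → [8,15),[4,11); WM=−∞
i=2 t=11 v=7: → [8,15); WM=−∞
i=3 t=16 v=6: → [16,23),[12,19); WM=15; [0,7) fires=1 [4,11) fires=1 [8,15) fires=2
i=4 t=16 v=7: → [16,23),[12,19); WM=15
i=5 t=17 v=6: → [16,23),[12,19); WM=15
i=6 t=26 v=4: → [24,31),[20,27); WM=15
i=7 t=23 v=5: → [20,27); WM=25; [12,19) fires=2 [16,23) fires=2
i=8 t=26 v=8: → [24,31),[20,27); WM=25
i=9 t=27 v=5: → [24,31); WM=25
i=10 t=30 v=6: → [28,35),[24,31); WM=25
i=11 t=30 v=9: → [28,35),[24,31); WM=29; [20,27) fires=3
i=12 t=32 v=5: → [32,39),[28,35); WM=29
i=13 t=23 v=7: DROP (t<29-4); WM=29
i=14 t=33 v=1: → [32,39),[28,35); WM=29
i=15 t=37 v=2: → [36,43),[32,39); WM=36; [24,31) fires=5 [28,35) fires=4
i=16 t=40 v=5: → [40,47),[36,43); WM=36
i=17 t=37 v=7: → [36,43),[32,39); WM=36
i=18 t=41 v=5: → [40,47),[36,43); WM=36
i=19 t=36 v=7: → [36,43),[32,39); WM=40; [32,39) fires=4

7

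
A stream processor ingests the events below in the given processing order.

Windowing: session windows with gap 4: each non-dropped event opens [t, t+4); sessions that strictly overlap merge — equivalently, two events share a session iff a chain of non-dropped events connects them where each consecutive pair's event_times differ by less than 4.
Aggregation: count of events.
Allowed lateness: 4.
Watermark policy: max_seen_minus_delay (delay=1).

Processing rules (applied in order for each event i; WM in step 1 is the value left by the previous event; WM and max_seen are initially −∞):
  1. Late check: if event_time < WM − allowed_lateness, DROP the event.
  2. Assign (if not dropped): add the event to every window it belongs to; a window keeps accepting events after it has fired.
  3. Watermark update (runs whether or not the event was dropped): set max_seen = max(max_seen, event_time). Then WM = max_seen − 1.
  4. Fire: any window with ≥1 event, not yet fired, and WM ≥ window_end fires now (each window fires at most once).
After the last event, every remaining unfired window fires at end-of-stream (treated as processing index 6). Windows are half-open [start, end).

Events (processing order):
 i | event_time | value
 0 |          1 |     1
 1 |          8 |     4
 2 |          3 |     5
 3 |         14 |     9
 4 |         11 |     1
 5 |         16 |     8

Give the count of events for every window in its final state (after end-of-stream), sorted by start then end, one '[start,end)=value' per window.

i=0 t=1 v=1: → [1,5); WM=0
i=1 t=8 v=4: → [8,12); WM=7
i=2 t=3 v=5: → [1,7); WM=7
i=3 t=14 v=9: → [14,18); WM=13
i=4 t=11 v=1: → [8,18); WM=13
i=5 t=16 v=8: → [8,20); WM=15

[1,7)=2 [8,20)=4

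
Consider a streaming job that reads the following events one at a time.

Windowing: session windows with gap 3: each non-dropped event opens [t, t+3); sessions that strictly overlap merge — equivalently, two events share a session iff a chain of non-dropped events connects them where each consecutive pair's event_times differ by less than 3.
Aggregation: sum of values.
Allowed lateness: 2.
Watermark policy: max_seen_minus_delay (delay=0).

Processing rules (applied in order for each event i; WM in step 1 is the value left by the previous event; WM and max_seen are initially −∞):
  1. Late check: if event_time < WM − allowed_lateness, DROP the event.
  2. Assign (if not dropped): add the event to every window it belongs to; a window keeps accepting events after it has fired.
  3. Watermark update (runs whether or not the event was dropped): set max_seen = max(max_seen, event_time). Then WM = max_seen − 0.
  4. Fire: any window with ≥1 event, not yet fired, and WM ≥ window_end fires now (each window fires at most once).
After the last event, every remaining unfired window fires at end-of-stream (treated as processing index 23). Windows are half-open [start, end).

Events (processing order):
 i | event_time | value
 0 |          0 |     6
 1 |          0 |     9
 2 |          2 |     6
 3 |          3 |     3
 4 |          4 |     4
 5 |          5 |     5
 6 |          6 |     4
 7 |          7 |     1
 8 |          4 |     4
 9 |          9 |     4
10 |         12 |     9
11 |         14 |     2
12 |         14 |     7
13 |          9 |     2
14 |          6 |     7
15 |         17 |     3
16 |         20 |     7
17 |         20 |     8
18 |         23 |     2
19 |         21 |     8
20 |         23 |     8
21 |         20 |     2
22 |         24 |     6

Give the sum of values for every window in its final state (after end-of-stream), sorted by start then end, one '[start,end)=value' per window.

i=0 t=0 v=6: → [0,3); WM=0
i=1 t=0 v=9: → [0,3); WM=0
i=2 t=2 v=6: → [0,5); WM=2
i=3 t=3 v=3: → [0,6); WM=3
i=4 t=4 v=4: → [0,7); WM=4
i=5 t=5 v=5: → [0,8); WM=5
i=6 t=6 v=4: → [0,9); WM=6
i=7 t=7 v=1: → [0,10); WM=7
i=8 t=4 v=4: DROP (t<7-2); WM=7
i=9 t=9 v=4: → [0,12); WM=9
i=10 t=12 v=9: → [12,15); WM=12
i=11 t=14 v=2: → [12,17); WM=14
i=12 t=14 v=7: → [12,17); WM=14
i=13 t=9 v=2: DROP (t<14-2); WM=14
i=14 t=6 v=7: DROP (t<14-2); WM=14
i=15 t=17 v=3: → [17,20); WM=17
i=16 t=20 v=7: → [20,23); WM=20
i=17 t=20 v=8: → [20,23); WM=20
i=18 t=23 v=2: → [23,26); WM=23
i=19 t=21 v=8: → [20,26); WM=23
i=20 t=23 v=8: → [20,26); WM=23
i=21 t=20 v=2: DROP (t<23-2); WM=23
i=22 t=24 v=6: → [20,27); WM=24

[0,12)=42 [12,17)=18 [17,20)=3 [20,27)=39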